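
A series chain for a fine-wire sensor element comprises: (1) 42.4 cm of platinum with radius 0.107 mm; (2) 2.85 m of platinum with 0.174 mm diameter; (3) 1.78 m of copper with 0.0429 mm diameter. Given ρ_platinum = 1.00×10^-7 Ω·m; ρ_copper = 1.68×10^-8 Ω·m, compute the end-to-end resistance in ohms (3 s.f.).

33.9 Ω

Seg 1: A = πr² = π(1.0700e-04 m)² = 3.597e-08 m²
R_1 = (1.00×10^-7)(0.424)/(3.597e-08) = 1.179 Ω
Seg 2: A = π(d/2)² = π(8.7000e-05 m)² = 2.378e-08 m²
R_2 = (1.00×10^-7)(2.85)/(2.378e-08) = 11.99 Ω
Seg 3: A = π(d/2)² = π(2.1450e-05 m)² = 1.445e-09 m²
R_3 = (1.68×10^-8)(1.78)/(1.445e-09) = 20.69 Ω
R_total = R_1 + R_2 + R_3 = 33.9 Ω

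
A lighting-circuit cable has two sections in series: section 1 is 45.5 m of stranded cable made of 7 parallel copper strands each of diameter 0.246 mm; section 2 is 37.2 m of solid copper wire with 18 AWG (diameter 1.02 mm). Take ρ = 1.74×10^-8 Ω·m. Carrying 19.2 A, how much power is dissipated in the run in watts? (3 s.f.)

Section 1: A_strand = π(1.2300e-04)² = 4.753e-08 m²; R₁ = ρL/(N·A_s) = (1.74×10^-8)(45.5)/(7×4.753e-08) = 2.38 Ω
Section 2: A = π(1.02/2 mm)² = π(5.1000e-04 m)² = 8.171e-07 m²
R₂ = (1.74×10^-8)(37.2)/(8.171e-07) = 0.7921 Ω
R = R₁ + R₂ = 3.172 Ω
P = I²R = (19.2)² × 3.172 = 1170 W

1170 W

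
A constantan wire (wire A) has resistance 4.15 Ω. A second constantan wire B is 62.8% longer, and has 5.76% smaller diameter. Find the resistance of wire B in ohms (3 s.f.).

R ∝ L/d², so R_B/R_A = (1 + 62.8/100) × (1 − 5.76/100)⁻²
= 1.628 × 1.126 = 1.833
R_B = 1.833 × 4.15 = 7.61 Ω

7.61 Ω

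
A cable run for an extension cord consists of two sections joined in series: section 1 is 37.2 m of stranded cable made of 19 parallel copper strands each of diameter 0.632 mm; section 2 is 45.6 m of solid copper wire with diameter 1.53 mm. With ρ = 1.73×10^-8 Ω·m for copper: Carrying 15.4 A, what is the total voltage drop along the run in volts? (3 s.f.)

8.27 V

Section 1: A_strand = π(3.1600e-04)² = 3.137e-07 m²; R₁ = ρL/(N·A_s) = (1.73×10^-8)(37.2)/(19×3.137e-07) = 0.108 Ω
Section 2: A = π(d/2)² = π(7.6500e-04 m)² = 1.839e-06 m²
R₂ = (1.73×10^-8)(45.6)/(1.839e-06) = 0.4291 Ω
R = R₁ + R₂ = 0.5371 Ω
V = IR = 15.4 × 0.5371 = 8.27 V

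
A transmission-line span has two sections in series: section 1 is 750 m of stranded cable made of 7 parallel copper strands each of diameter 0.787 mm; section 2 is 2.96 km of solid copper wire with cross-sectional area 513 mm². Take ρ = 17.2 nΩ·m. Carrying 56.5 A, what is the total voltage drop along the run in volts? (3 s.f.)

ρ = 17.2 nΩ·m = 1.72×10^-8 Ω·m
Section 1: A_strand = π(3.9350e-04)² = 4.865e-07 m²; R₁ = ρL/(N·A_s) = (1.72×10^-8)(750)/(7×4.865e-07) = 3.788 Ω
Section 2: A = 513 mm² = 5.130e-04 m²
R₂ = (1.72×10^-8)(2960)/(5.130e-04) = 0.09924 Ω
R = R₁ + R₂ = 3.888 Ω
V = IR = 56.5 × 3.888 = 220 V

220 V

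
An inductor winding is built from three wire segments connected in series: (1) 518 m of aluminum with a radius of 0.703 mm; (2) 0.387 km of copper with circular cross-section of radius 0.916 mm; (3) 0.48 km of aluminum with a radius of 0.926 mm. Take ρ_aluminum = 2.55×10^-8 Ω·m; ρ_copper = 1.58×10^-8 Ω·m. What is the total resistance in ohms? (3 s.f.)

Seg 1: A = πr² = π(7.0300e-04 m)² = 1.553e-06 m²
R_1 = (2.55×10^-8)(518)/(1.553e-06) = 8.508 Ω
Seg 2: A = πr² = π(9.1600e-04 m)² = 2.636e-06 m²
R_2 = (1.58×10^-8)(387)/(2.636e-06) = 2.32 Ω
Seg 3: A = πr² = π(9.2600e-04 m)² = 2.694e-06 m²
R_3 = (2.55×10^-8)(480)/(2.694e-06) = 4.544 Ω
R_total = R_1 + R_2 + R_3 = 15.4 Ω

15.4 Ω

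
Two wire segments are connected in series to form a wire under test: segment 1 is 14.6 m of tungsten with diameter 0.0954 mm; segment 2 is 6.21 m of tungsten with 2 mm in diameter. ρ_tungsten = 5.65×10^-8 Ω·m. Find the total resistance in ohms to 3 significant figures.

116 Ω

Segment 1: A = π(d/2)² = π(4.7700e-05 m)² = 7.148e-09 m²
R₁ = ρL/A = (5.65×10^-8)(14.6)/(7.148e-09) = 115.4 Ω
Segment 2: A = π(d/2)² = π(1.0000e-03 m)² = 3.142e-06 m²
R₂ = (5.65×10^-8)(6.21)/(3.142e-06) = 0.1117 Ω
R = R₁ + R₂ = 116 Ω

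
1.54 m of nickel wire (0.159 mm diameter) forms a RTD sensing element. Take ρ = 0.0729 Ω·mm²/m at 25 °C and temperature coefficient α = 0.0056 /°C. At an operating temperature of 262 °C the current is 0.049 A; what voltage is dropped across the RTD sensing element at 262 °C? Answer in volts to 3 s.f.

0.645 V

ρ = 0.0729 Ω·mm²/m = 7.29×10^-8 Ω·m
A = π(d/2)² = π(7.9500e-05 m)² = 1.986e-08 m²
R₍25₎ = ρL/A = (7.29×10^-8)(1.54)/(1.986e-08) = 5.654 Ω
R₍262₎ = R₍25₎(1 + αΔT) = 5.654 × (1 + 0.0056×237) = 13.16 Ω
V = IR = 0.049 × 13.16 = 0.645 V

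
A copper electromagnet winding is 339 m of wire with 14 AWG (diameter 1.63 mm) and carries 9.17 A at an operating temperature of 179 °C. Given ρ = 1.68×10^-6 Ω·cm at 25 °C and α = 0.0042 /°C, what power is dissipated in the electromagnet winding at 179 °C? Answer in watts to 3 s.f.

ρ = 1.68×10^-6 Ω·cm = 1.68×10^-8 Ω·m
A = π(1.63/2 mm)² = π(8.1500e-04 m)² = 2.087e-06 m²
R₍25₎ = ρL/A = (1.68×10^-8)(339)/(2.087e-06) = 2.729 Ω
R₍179₎ = R₍25₎(1 + αΔT) = 2.729 × (1 + 0.0042×154) = 4.495 Ω
P = I²R = (9.17)² × 4.495 = 378 W

378 W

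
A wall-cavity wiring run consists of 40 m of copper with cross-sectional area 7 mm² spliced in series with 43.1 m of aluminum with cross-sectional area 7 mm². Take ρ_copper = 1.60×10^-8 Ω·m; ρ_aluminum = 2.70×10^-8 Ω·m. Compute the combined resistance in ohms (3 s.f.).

Segment 1: A = 7 mm² = 7.000e-06 m²
R₁ = ρL/A = (1.60×10^-8)(40)/(7.000e-06) = 0.09143 Ω
R₂ = (2.70×10^-8)(43.1)/(7.000e-06) = 0.1662 Ω
R = R₁ + R₂ = 0.258 Ω

0.258 Ω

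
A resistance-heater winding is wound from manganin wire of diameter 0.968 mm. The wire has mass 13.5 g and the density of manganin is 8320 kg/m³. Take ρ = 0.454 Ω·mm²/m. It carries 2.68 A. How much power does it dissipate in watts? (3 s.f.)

ρ = 0.454 Ω·mm²/m = 4.54×10^-7 Ω·m
A = π(d/2)² = π(4.8400e-04 m)² = 7.3594e-07 m²
L = m/(density·A) = 0.0135/(8320×7.3594e-07) = 2.205 m
R = ρL/A = (4.54×10^-7)(2.205)/(7.3594e-07) = 1.36 Ω
P = I²R = (2.68)² × 1.36 = 9.77 W

9.77 W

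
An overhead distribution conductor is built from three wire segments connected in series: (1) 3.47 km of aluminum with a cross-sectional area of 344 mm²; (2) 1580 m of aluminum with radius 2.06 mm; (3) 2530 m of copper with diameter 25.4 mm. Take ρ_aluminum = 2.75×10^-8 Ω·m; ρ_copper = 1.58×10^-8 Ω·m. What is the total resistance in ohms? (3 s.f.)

3.62 Ω

Seg 1: A = 344 mm² = 3.440e-04 m²
R_1 = (2.75×10^-8)(3470)/(3.440e-04) = 0.2774 Ω
Seg 2: A = πr² = π(2.0600e-03 m)² = 1.333e-05 m²
R_2 = (2.75×10^-8)(1580)/(1.333e-05) = 3.259 Ω
Seg 3: A = π(d/2)² = π(1.2700e-02 m)² = 5.067e-04 m²
R_3 = (1.58×10^-8)(2530)/(5.067e-04) = 0.07889 Ω
R_total = R_1 + R_2 + R_3 = 3.62 Ω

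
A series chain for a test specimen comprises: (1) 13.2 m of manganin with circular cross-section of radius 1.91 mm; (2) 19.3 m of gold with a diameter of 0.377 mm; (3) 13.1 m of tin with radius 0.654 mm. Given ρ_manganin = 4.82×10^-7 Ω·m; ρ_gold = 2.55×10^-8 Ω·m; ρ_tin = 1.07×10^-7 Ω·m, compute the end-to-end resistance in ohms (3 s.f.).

Seg 1: A = πr² = π(1.9100e-03 m)² = 1.146e-05 m²
R_1 = (4.82×10^-7)(13.2)/(1.146e-05) = 0.5551 Ω
Seg 2: A = π(d/2)² = π(1.8850e-04 m)² = 1.116e-07 m²
R_2 = (2.55×10^-8)(19.3)/(1.116e-07) = 4.409 Ω
Seg 3: A = πr² = π(6.5400e-04 m)² = 1.344e-06 m²
R_3 = (1.07×10^-7)(13.1)/(1.344e-06) = 1.043 Ω
R_total = R_1 + R_2 + R_3 = 6.01 Ω

6.01 Ω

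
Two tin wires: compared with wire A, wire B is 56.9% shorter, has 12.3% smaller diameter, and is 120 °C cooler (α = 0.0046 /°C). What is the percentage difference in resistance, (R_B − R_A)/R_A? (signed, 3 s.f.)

R ∝ ρL/d² with ρ ∝ (1+αΔT), so R_B/R_A = (1 − 56.9/100) × (1 − 12.3/100)⁻² × (1 − 0.0046×120)
= 0.431 × 1.3 × 0.448 = 0.251
(R_B − R_A)/R_A = 0.251 − 1 = -74.9%

-74.9%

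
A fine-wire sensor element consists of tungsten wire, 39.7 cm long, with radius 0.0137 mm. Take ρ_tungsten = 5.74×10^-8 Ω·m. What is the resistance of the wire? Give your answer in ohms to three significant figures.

38.6 Ω

A = πr² = π(1.3700e-05 m)² = 5.896e-10 m²
R = ρL/A = (5.74×10^-8)(0.397 m)/(5.896e-10 m²) = 38.6 Ω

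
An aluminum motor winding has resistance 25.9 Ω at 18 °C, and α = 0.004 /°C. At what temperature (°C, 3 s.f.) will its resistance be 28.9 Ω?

R = R₀(1 + α(T − T₀)) ⇒ T = T₀ + (R/R₀ − 1)/α
T = 18 + (28.9/25.9 − 1)/0.004 = 18 + (0.1158)/0.004 = 47.0 °C

47.0 °C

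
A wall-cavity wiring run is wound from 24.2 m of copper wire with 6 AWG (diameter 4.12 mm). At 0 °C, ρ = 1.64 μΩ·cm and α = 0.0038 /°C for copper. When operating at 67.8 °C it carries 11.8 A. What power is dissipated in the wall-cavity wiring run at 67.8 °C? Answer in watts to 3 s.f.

5.21 W

ρ = 1.64 μΩ·cm = 1.64×10^-8 Ω·m
A = π(4.12/2 mm)² = π(2.0600e-03 m)² = 1.333e-05 m²
R₍0₎ = ρL/A = (1.64×10^-8)(24.2)/(1.333e-05) = 0.02977 Ω
R₍67.8₎ = R₍0₎(1 + αΔT) = 0.02977 × (1 + 0.0038×67.8) = 0.03744 Ω
P = I²R = (11.8)² × 0.03744 = 5.21 W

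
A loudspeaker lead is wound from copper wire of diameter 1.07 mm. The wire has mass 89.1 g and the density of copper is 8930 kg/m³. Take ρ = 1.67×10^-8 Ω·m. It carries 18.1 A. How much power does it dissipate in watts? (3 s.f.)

67.5 W

A = π(d/2)² = π(5.3500e-04 m)² = 8.9920e-07 m²
L = m/(density·A) = 0.0891/(8930×8.9920e-07) = 11.1 m
R = ρL/A = (1.67×10^-8)(11.1)/(8.9920e-07) = 0.2061 Ω
P = I²R = (18.1)² × 0.2061 = 67.5 W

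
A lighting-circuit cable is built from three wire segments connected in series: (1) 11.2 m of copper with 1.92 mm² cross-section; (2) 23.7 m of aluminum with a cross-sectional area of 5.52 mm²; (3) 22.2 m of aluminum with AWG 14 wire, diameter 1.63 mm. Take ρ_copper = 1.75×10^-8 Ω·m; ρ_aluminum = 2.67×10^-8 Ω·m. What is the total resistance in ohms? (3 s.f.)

Seg 1: A = 1.92 mm² = 1.920e-06 m²
R_1 = (1.75×10^-8)(11.2)/(1.920e-06) = 0.1021 Ω
Seg 2: A = 5.52 mm² = 5.520e-06 m²
R_2 = (2.67×10^-8)(23.7)/(5.520e-06) = 0.1146 Ω
Seg 3: A = π(1.63/2 mm)² = π(8.1500e-04 m)² = 2.087e-06 m²
R_3 = (2.67×10^-8)(22.2)/(2.087e-06) = 0.2841 Ω
R_total = R_1 + R_2 + R_3 = 0.501 Ω

0.501 Ω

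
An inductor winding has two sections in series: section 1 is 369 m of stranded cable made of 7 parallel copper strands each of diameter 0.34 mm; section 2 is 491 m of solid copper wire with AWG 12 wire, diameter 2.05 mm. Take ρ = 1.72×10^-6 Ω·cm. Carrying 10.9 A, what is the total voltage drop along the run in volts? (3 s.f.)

ρ = 1.72×10^-6 Ω·cm = 1.72×10^-8 Ω·m
Section 1: A_strand = π(1.7000e-04)² = 9.079e-08 m²; R₁ = ρL/(N·A_s) = (1.72×10^-8)(369)/(7×9.079e-08) = 9.986 Ω
Section 2: A = π(2.05/2 mm)² = π(1.0250e-03 m)² = 3.301e-06 m²
R₂ = (1.72×10^-8)(491)/(3.301e-06) = 2.559 Ω
R = R₁ + R₂ = 12.55 Ω
V = IR = 10.9 × 12.55 = 137 V

137 V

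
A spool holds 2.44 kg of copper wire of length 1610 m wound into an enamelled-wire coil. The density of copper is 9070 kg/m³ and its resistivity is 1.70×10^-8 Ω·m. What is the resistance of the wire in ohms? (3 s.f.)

A = m/(density·L) = 2.44/(9070×1610) = 1.6709e-07 m²
R = ρL/A = (1.70×10^-8)(1610)/(1.6709e-07) = 164 Ω

164 Ω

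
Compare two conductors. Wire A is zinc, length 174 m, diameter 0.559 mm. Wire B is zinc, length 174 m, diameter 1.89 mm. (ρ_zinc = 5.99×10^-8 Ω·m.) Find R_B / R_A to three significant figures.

0.0875

R ∝ ρL/d², so R_B/R_A = (d_A/d_B)²
= (0.559/1.89)² = 0.0875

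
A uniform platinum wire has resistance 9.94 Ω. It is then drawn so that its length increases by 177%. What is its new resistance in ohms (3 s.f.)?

76.3 Ω

k = 1 + 177/100 = 2.77; volume constant ⇒ A' = A/k, so R' = k²R.
R' = 7.673 × 9.94 = 76.3 Ω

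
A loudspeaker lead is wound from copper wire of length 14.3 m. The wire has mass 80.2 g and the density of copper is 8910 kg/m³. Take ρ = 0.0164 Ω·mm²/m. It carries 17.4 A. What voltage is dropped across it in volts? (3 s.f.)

ρ = 0.0164 Ω·mm²/m = 1.64×10^-8 Ω·m
A = m/(density·L) = 0.0802/(8910×14.3) = 6.2945e-07 m²
R = ρL/A = (1.64×10^-8)(14.3)/(6.2945e-07) = 0.3726 Ω
V = IR = 17.4 × 0.3726 = 6.48 V

6.48 V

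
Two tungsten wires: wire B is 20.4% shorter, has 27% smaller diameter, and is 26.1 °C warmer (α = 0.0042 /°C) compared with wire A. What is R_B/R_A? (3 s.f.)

1.66

R ∝ ρL/d² with ρ ∝ (1+αΔT), so R_B/R_A = (1 − 20.4/100) × (1 − 27/100)⁻² × (1 + 0.0042×26.1)
= 0.796 × 1.877 × 1.11 = 1.66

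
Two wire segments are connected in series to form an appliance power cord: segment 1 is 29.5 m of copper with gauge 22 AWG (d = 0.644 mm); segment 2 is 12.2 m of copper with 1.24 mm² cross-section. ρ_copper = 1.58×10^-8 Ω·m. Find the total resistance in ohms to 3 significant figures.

Segment 1: A = π(0.644/2 mm)² = π(3.2200e-04 m)² = 3.257e-07 m²
R₁ = ρL/A = (1.58×10^-8)(29.5)/(3.257e-07) = 1.431 Ω
Segment 2: A = 1.24 mm² = 1.240e-06 m²
R₂ = (1.58×10^-8)(12.2)/(1.240e-06) = 0.1555 Ω
R = R₁ + R₂ = 1.59 Ω

1.59 Ω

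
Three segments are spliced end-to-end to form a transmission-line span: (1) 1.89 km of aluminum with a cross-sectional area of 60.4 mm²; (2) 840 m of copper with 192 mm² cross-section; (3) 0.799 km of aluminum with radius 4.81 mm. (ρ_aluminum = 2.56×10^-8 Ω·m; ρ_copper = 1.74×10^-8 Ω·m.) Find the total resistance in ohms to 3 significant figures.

1.16 Ω

Seg 1: A = 60.4 mm² = 6.040e-05 m²
R_1 = (2.56×10^-8)(1890)/(6.040e-05) = 0.8011 Ω
Seg 2: A = 192 mm² = 1.920e-04 m²
R_2 = (1.74×10^-8)(840)/(1.920e-04) = 0.07612 Ω
Seg 3: A = πr² = π(4.8100e-03 m)² = 7.268e-05 m²
R_3 = (2.56×10^-8)(799)/(7.268e-05) = 0.2814 Ω
R_total = R_1 + R_2 + R_3 = 1.16 Ω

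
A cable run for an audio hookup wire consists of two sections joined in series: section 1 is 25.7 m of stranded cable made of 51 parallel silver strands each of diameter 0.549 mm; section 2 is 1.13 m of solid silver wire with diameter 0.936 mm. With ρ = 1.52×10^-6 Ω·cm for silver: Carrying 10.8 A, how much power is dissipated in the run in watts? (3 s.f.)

6.69 W

ρ = 1.52×10^-6 Ω·cm = 1.52×10^-8 Ω·m
Section 1: A_strand = π(2.7450e-04)² = 2.367e-07 m²; R₁ = ρL/(N·A_s) = (1.52×10^-8)(25.7)/(51×2.367e-07) = 0.03236 Ω
Section 2: A = π(d/2)² = π(4.6800e-04 m)² = 6.881e-07 m²
R₂ = (1.52×10^-8)(1.13)/(6.881e-07) = 0.02496 Ω
R = R₁ + R₂ = 0.05732 Ω
P = I²R = (10.8)² × 0.05732 = 6.69 W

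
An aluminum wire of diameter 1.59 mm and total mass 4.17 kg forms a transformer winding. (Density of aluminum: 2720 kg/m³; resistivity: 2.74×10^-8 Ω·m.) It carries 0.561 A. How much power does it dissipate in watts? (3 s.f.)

A = π(d/2)² = π(7.9500e-04 m)² = 1.9856e-06 m²
L = m/(density·A) = 4.17/(2720×1.9856e-06) = 772.1 m
R = ρL/A = (2.74×10^-8)(772.1)/(1.9856e-06) = 10.65 Ω
P = I²R = (0.561)² × 10.65 = 3.35 W

3.35 W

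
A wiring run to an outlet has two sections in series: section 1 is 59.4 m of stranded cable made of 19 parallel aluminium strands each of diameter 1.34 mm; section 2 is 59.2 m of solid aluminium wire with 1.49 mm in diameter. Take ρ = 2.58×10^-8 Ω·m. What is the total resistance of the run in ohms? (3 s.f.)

Section 1: A_strand = π(6.7000e-04)² = 1.410e-06 m²; R₁ = ρL/(N·A_s) = (2.58×10^-8)(59.4)/(19×1.410e-06) = 0.05719 Ω
Section 2: A = π(d/2)² = π(7.4500e-04 m)² = 1.744e-06 m²
R₂ = (2.58×10^-8)(59.2)/(1.744e-06) = 0.8759 Ω
R = R₁ + R₂ = 0.933 Ω

0.933 Ω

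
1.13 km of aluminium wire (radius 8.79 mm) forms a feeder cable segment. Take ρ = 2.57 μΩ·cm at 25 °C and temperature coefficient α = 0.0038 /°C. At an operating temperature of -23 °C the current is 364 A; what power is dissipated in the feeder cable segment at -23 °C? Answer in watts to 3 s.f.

ρ = 2.57 μΩ·cm = 2.57×10^-8 Ω·m
A = πr² = π(8.7900e-03 m)² = 2.427e-04 m²
R₍25₎ = ρL/A = (2.57×10^-8)(1130)/(2.427e-04) = 0.1196 Ω
R₍-23₎ = R₍25₎(1 + αΔT) = 0.1196 × (1 + 0.0038×-48) = 0.09782 Ω
P = I²R = (364)² × 0.09782 = 13000 W

13000 W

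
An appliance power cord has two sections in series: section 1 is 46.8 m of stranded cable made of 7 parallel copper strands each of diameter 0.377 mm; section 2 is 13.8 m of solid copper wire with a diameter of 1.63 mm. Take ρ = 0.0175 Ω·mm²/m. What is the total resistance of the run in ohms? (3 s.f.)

1.16 Ω

ρ = 0.0175 Ω·mm²/m = 1.75×10^-8 Ω·m
Section 1: A_strand = π(1.8850e-04)² = 1.116e-07 m²; R₁ = ρL/(N·A_s) = (1.75×10^-8)(46.8)/(7×1.116e-07) = 1.048 Ω
Section 2: A = π(d/2)² = π(8.1500e-04 m)² = 2.087e-06 m²
R₂ = (1.75×10^-8)(13.8)/(2.087e-06) = 0.1157 Ω
R = R₁ + R₂ = 1.16 Ω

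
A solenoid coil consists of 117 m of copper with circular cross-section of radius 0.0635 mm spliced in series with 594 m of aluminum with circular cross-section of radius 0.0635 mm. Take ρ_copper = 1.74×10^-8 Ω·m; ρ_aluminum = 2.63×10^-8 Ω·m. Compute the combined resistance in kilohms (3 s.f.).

Segment 1: A = πr² = π(6.3500e-05 m)² = 1.267e-08 m²
R₁ = ρL/A = (1.74×10^-8)(117)/(1.267e-08) = 160.7 Ω
R₂ = (2.63×10^-8)(594)/(1.267e-08) = 1233 Ω
R = R₁ + R₂ = 1.39 kΩ

1.39 kΩ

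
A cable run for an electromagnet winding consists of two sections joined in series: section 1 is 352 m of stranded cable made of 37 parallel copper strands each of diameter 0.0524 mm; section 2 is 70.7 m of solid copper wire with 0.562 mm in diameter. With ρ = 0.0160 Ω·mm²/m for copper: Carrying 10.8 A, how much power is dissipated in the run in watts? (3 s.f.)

8760 W

ρ = 0.0160 Ω·mm²/m = 1.60×10^-8 Ω·m
Section 1: A_strand = π(2.6200e-05)² = 2.157e-09 m²; R₁ = ρL/(N·A_s) = (1.60×10^-8)(352)/(37×2.157e-09) = 70.58 Ω
Section 2: A = π(d/2)² = π(2.8100e-04 m)² = 2.481e-07 m²
R₂ = (1.60×10^-8)(70.7)/(2.481e-07) = 4.56 Ω
R = R₁ + R₂ = 75.14 Ω
P = I²R = (10.8)² × 75.14 = 8760 W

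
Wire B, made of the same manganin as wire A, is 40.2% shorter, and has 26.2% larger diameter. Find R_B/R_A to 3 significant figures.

R ∝ L/d², so R_B/R_A = (1 − 40.2/100) × (1 + 26.2/100)⁻²
= 0.598 × 0.6279 = 0.375

0.375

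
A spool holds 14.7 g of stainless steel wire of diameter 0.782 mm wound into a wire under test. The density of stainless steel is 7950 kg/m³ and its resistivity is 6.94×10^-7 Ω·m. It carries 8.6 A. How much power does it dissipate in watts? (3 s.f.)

411 W

A = π(d/2)² = π(3.9100e-04 m)² = 4.8029e-07 m²
L = m/(density·A) = 0.0147/(7950×4.8029e-07) = 3.85 m
R = ρL/A = (6.94×10^-7)(3.85)/(4.8029e-07) = 5.563 Ω
P = I²R = (8.6)² × 5.563 = 411 W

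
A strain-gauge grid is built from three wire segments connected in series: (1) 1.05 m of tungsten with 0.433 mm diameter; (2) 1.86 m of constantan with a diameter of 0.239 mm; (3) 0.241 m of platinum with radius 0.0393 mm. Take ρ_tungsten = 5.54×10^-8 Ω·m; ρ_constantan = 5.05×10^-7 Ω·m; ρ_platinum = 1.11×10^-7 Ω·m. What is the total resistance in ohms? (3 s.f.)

Seg 1: A = π(d/2)² = π(2.1650e-04 m)² = 1.473e-07 m²
R_1 = (5.54×10^-8)(1.05)/(1.473e-07) = 0.395 Ω
Seg 2: A = π(d/2)² = π(1.1950e-04 m)² = 4.486e-08 m²
R_2 = (5.05×10^-7)(1.86)/(4.486e-08) = 20.94 Ω
Seg 3: A = πr² = π(3.9300e-05 m)² = 4.852e-09 m²
R_3 = (1.11×10^-7)(0.241)/(4.852e-09) = 5.513 Ω
R_total = R_1 + R_2 + R_3 = 26.8 Ω

26.8 Ω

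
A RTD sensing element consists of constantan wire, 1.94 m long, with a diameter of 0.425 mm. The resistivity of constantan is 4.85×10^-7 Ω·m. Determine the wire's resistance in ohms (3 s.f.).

6.63 Ω

A = π(d/2)² = π(2.1250e-04 m)² = 1.419e-07 m²
R = ρL/A = (4.85×10^-7)(1.94 m)/(1.419e-07 m²) = 6.63 Ω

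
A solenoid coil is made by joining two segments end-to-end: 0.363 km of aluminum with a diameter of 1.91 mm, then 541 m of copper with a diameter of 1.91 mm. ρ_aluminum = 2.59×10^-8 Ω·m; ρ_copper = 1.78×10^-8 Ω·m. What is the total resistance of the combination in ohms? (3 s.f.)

6.64 Ω

Segment 1: A = π(d/2)² = π(9.5500e-04 m)² = 2.865e-06 m²
R₁ = ρL/A = (2.59×10^-8)(363)/(2.865e-06) = 3.281 Ω
R₂ = (1.78×10^-8)(541)/(2.865e-06) = 3.361 Ω
R = R₁ + R₂ = 6.64 Ω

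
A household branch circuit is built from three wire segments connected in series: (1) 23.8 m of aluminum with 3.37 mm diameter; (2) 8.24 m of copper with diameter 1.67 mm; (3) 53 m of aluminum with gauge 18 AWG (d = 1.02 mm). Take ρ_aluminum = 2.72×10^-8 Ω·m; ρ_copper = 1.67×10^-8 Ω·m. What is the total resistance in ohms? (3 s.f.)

Seg 1: A = π(d/2)² = π(1.6850e-03 m)² = 8.920e-06 m²
R_1 = (2.72×10^-8)(23.8)/(8.920e-06) = 0.07258 Ω
Seg 2: A = π(d/2)² = π(8.3500e-04 m)² = 2.190e-06 m²
R_2 = (1.67×10^-8)(8.24)/(2.190e-06) = 0.06282 Ω
Seg 3: A = π(1.02/2 mm)² = π(5.1000e-04 m)² = 8.171e-07 m²
R_3 = (2.72×10^-8)(53)/(8.171e-07) = 1.764 Ω
R_total = R_1 + R_2 + R_3 = 1.90 Ω

1.90 Ω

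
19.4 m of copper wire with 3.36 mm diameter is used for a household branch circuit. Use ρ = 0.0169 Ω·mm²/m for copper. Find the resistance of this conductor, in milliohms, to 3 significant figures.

37.0 mΩ

ρ = 0.0169 Ω·mm²/m = 1.69×10^-8 Ω·m
A = π(d/2)² = π(1.6800e-03 m)² = 8.867e-06 m²
R = ρL/A = (1.69×10^-8)(19.4 m)/(8.867e-06 m²) = 37.0 mΩ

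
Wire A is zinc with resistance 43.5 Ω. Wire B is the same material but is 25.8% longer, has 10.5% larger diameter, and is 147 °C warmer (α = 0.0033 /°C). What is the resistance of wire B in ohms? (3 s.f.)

R ∝ ρL/d² with ρ ∝ (1+αΔT), so R_B/R_A = (1 + 25.8/100) × (1 + 10.5/100)⁻² × (1 + 0.0033×147)
= 1.258 × 0.819 × 1.485 = 1.53
R_B = 1.53 × 43.5 = 66.6 Ω

66.6 Ω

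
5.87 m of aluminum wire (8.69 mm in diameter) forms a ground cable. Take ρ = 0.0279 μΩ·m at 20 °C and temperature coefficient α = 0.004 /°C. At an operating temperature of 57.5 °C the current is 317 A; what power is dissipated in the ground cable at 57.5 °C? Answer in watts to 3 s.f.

319 W

ρ = 0.0279 μΩ·m = 2.79×10^-8 Ω·m
A = π(d/2)² = π(4.3450e-03 m)² = 5.931e-05 m²
R₍20₎ = ρL/A = (2.79×10^-8)(5.87)/(5.931e-05) = 0.002761 Ω
R₍57.5₎ = R₍20₎(1 + αΔT) = 0.002761 × (1 + 0.004×37.5) = 0.003175 Ω
P = I²R = (317)² × 0.003175 = 319 W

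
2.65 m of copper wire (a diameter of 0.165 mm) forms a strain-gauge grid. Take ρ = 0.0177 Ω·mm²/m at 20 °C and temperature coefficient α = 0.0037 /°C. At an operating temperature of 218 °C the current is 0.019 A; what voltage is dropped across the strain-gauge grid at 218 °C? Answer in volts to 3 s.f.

0.0722 V

ρ = 0.0177 Ω·mm²/m = 1.77×10^-8 Ω·m
A = π(d/2)² = π(8.2500e-05 m)² = 2.138e-08 m²
R₍20₎ = ρL/A = (1.77×10^-8)(2.65)/(2.138e-08) = 2.194 Ω
R₍218₎ = R₍20₎(1 + αΔT) = 2.194 × (1 + 0.0037×198) = 3.801 Ω
V = IR = 0.019 × 3.801 = 0.0722 V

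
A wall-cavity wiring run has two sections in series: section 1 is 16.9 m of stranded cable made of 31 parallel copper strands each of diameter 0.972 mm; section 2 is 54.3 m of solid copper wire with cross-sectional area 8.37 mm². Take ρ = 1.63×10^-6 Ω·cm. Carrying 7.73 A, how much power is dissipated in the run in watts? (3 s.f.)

7.03 W

ρ = 1.63×10^-6 Ω·cm = 1.63×10^-8 Ω·m
Section 1: A_strand = π(4.8600e-04)² = 7.420e-07 m²; R₁ = ρL/(N·A_s) = (1.63×10^-8)(16.9)/(31×7.420e-07) = 0.01198 Ω
Section 2: A = 8.37 mm² = 8.370e-06 m²
R₂ = (1.63×10^-8)(54.3)/(8.370e-06) = 0.1057 Ω
R = R₁ + R₂ = 0.1177 Ω
P = I²R = (7.73)² × 0.1177 = 7.03 W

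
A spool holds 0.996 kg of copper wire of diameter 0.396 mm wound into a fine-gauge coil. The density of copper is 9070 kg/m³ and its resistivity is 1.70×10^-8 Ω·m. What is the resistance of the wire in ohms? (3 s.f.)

A = π(d/2)² = π(1.9800e-04 m)² = 1.2316e-07 m²
L = m/(density·A) = 0.996/(9070×1.2316e-07) = 891.6 m
R = ρL/A = (1.70×10^-8)(891.6)/(1.2316e-07) = 123 Ω

123 Ω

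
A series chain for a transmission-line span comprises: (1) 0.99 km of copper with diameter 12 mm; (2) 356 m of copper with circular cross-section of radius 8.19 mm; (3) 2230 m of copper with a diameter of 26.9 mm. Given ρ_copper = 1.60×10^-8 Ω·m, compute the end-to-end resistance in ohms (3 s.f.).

Seg 1: A = π(d/2)² = π(6.0000e-03 m)² = 1.131e-04 m²
R_1 = (1.60×10^-8)(990)/(1.131e-04) = 0.1401 Ω
Seg 2: A = πr² = π(8.1900e-03 m)² = 2.107e-04 m²
R_2 = (1.60×10^-8)(356)/(2.107e-04) = 0.02703 Ω
Seg 3: A = π(d/2)² = π(1.3450e-02 m)² = 5.683e-04 m²
R_3 = (1.60×10^-8)(2230)/(5.683e-04) = 0.06278 Ω
R_total = R_1 + R_2 + R_3 = 0.230 Ω

0.230 Ω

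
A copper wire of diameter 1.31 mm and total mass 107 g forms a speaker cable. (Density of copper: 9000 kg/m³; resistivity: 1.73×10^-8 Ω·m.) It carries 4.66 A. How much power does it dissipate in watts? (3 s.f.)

A = π(d/2)² = π(6.5500e-04 m)² = 1.3478e-06 m²
L = m/(density·A) = 0.107/(9000×1.3478e-06) = 8.821 m
R = ρL/A = (1.73×10^-8)(8.821)/(1.3478e-06) = 0.1132 Ω
P = I²R = (4.66)² × 0.1132 = 2.46 W

2.46 W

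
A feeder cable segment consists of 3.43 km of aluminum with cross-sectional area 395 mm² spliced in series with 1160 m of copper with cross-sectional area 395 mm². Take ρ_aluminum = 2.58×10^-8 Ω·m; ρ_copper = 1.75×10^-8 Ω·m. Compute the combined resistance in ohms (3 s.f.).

0.275 Ω

Segment 1: A = 395 mm² = 3.950e-04 m²
R₁ = ρL/A = (2.58×10^-8)(3430)/(3.950e-04) = 0.224 Ω
R₂ = (1.75×10^-8)(1160)/(3.950e-04) = 0.05139 Ω
R = R₁ + R₂ = 0.275 Ω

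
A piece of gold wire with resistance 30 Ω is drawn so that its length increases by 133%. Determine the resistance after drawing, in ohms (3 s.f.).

k = 1 + 133/100 = 2.33; volume constant ⇒ A' = A/k, so R' = k²R.
R' = 5.429 × 30 = 163 Ω

163 Ω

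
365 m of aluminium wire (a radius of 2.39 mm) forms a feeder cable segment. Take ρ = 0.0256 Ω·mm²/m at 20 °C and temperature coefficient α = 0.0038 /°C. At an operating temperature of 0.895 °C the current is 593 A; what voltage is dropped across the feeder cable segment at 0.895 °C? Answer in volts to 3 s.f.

286 V

ρ = 0.0256 Ω·mm²/m = 2.56×10^-8 Ω·m
A = πr² = π(2.3900e-03 m)² = 1.795e-05 m²
R₍20₎ = ρL/A = (2.56×10^-8)(365)/(1.795e-05) = 0.5207 Ω
R₍0.895₎ = R₍20₎(1 + αΔT) = 0.5207 × (1 + 0.0038×-19.1) = 0.4829 Ω
V = IR = 593 × 0.4829 = 286 V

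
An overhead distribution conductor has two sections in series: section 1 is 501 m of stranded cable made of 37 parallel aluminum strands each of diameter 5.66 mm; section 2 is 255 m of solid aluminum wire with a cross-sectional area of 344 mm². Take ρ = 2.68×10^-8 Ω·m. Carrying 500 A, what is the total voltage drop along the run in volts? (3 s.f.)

Section 1: A_strand = π(2.8300e-03)² = 2.516e-05 m²; R₁ = ρL/(N·A_s) = (2.68×10^-8)(501)/(37×2.516e-05) = 0.01442 Ω
Section 2: A = 344 mm² = 3.440e-04 m²
R₂ = (2.68×10^-8)(255)/(3.440e-04) = 0.01987 Ω
R = R₁ + R₂ = 0.03429 Ω
V = IR = 500 × 0.03429 = 17.1 V

17.1 V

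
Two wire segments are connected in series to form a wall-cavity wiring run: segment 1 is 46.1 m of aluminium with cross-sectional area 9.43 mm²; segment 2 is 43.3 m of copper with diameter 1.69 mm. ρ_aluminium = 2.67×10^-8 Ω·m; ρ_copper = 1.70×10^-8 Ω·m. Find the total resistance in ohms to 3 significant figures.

0.459 Ω

Segment 1: A = 9.43 mm² = 9.430e-06 m²
R₁ = ρL/A = (2.67×10^-8)(46.1)/(9.430e-06) = 0.1305 Ω
Segment 2: A = π(d/2)² = π(8.4500e-04 m)² = 2.243e-06 m²
R₂ = (1.70×10^-8)(43.3)/(2.243e-06) = 0.3282 Ω
R = R₁ + R₂ = 0.459 Ω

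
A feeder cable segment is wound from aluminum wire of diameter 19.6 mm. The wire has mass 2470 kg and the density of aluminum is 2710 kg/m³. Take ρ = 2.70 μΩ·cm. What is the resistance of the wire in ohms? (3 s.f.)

0.270 Ω

ρ = 2.70 μΩ·cm = 2.70×10^-8 Ω·m
A = π(d/2)² = π(9.8000e-03 m)² = 3.0172e-04 m²
L = m/(density·A) = 2470/(2710×3.0172e-04) = 3021 m
R = ρL/A = (2.70×10^-8)(3021)/(3.0172e-04) = 0.270 Ω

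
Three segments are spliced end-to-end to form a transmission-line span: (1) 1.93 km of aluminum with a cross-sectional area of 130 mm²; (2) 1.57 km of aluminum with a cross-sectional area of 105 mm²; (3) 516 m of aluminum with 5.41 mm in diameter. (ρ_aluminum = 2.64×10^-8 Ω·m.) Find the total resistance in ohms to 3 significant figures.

1.38 Ω

Seg 1: A = 130 mm² = 1.300e-04 m²
R_1 = (2.64×10^-8)(1930)/(1.300e-04) = 0.3919 Ω
Seg 2: A = 105 mm² = 1.050e-04 m²
R_2 = (2.64×10^-8)(1570)/(1.050e-04) = 0.3947 Ω
Seg 3: A = π(d/2)² = π(2.7050e-03 m)² = 2.299e-05 m²
R_3 = (2.64×10^-8)(516)/(2.299e-05) = 0.5926 Ω
R_total = R_1 + R_2 + R_3 = 1.38 Ω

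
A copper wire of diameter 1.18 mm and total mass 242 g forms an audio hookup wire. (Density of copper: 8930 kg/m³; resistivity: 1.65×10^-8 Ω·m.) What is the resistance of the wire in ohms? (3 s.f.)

A = π(d/2)² = π(5.9000e-04 m)² = 1.0936e-06 m²
L = m/(density·A) = 0.242/(8930×1.0936e-06) = 24.78 m
R = ρL/A = (1.65×10^-8)(24.78)/(1.0936e-06) = 0.374 Ω

0.374 Ω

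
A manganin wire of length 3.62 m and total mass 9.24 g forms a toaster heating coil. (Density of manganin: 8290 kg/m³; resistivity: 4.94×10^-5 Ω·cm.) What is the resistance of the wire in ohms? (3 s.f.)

ρ = 4.94×10^-5 Ω·cm = 4.94×10^-7 Ω·m
A = m/(density·L) = 0.00924/(8290×3.62) = 3.0790e-07 m²
R = ρL/A = (4.94×10^-7)(3.62)/(3.0790e-07) = 5.81 Ω

5.81 Ω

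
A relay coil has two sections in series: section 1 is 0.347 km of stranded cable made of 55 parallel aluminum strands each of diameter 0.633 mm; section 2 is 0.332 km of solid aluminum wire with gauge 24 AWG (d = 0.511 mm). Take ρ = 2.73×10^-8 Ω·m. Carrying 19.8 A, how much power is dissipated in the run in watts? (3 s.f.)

17500 W

Section 1: A_strand = π(3.1650e-04)² = 3.147e-07 m²; R₁ = ρL/(N·A_s) = (2.73×10^-8)(347)/(55×3.147e-07) = 0.5473 Ω
Section 2: A = π(0.511/2 mm)² = π(2.5550e-04 m)² = 2.051e-07 m²
R₂ = (2.73×10^-8)(332)/(2.051e-07) = 44.19 Ω
R = R₁ + R₂ = 44.74 Ω
P = I²R = (19.8)² × 44.74 = 17500 W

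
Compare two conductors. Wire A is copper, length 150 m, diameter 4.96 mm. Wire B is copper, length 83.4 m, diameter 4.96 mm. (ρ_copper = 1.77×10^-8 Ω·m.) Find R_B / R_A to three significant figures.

R ∝ ρL/d², so R_B/R_A = (L_B/L_A)
= (83.4/150) = 0.556

0.556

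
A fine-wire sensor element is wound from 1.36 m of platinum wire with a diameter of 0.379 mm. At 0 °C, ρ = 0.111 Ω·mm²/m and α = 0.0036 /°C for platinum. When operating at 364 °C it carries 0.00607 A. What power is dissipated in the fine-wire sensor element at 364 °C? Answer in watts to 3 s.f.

1.14×10^-4 W

ρ = 0.111 Ω·mm²/m = 1.11×10^-7 Ω·m
A = π(d/2)² = π(1.8950e-04 m)² = 1.128e-07 m²
R₍0₎ = ρL/A = (1.11×10^-7)(1.36)/(1.128e-07) = 1.338 Ω
R₍364₎ = R₍0₎(1 + αΔT) = 1.338 × (1 + 0.0036×364) = 3.092 Ω
P = I²R = (0.00607)² × 3.092 = 1.14×10^-4 W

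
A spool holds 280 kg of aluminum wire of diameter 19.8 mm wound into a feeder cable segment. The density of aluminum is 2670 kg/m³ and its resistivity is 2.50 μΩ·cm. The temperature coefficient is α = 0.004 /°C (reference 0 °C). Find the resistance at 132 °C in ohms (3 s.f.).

0.0423 Ω

ρ = 2.50 μΩ·cm = 2.50×10^-8 Ω·m
A = π(d/2)² = π(9.9000e-03 m)² = 3.0791e-04 m²
L = m/(density·A) = 280/(2670×3.0791e-04) = 340.6 m
R = ρL/A = (2.50×10^-8)(340.6)/(3.0791e-04) = 0.02765 Ω
R(132 °C) = 0.02765 × (1 + 0.004×132) = 0.0423 Ω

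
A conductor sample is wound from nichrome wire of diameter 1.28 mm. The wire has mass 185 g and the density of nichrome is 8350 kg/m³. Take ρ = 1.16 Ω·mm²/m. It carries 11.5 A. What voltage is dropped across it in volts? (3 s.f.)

ρ = 1.16 Ω·mm²/m = 1.16×10^-6 Ω·m
A = π(d/2)² = π(6.4000e-04 m)² = 1.2868e-06 m²
L = m/(density·A) = 0.185/(8350×1.2868e-06) = 17.22 m
R = ρL/A = (1.16×10^-6)(17.22)/(1.2868e-06) = 15.52 Ω
V = IR = 11.5 × 15.52 = 178 V

178 V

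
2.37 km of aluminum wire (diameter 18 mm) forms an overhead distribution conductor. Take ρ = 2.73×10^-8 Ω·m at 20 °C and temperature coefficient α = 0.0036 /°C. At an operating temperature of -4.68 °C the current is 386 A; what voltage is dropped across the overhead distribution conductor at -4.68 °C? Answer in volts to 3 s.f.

A = π(d/2)² = π(9.0000e-03 m)² = 2.545e-04 m²
R₍20₎ = ρL/A = (2.73×10^-8)(2370)/(2.545e-04) = 0.2543 Ω
R₍-4.68₎ = R₍20₎(1 + αΔT) = 0.2543 × (1 + 0.0036×-24.7) = 0.2317 Ω
V = IR = 386 × 0.2317 = 89.4 V

89.4 V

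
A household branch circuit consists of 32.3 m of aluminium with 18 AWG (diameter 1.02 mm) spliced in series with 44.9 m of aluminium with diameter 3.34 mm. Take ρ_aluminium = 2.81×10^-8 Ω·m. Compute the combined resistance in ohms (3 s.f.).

Segment 1: A = π(1.02/2 mm)² = π(5.1000e-04 m)² = 8.171e-07 m²
R₁ = ρL/A = (2.81×10^-8)(32.3)/(8.171e-07) = 1.111 Ω
Segment 2: A = π(d/2)² = π(1.6700e-03 m)² = 8.762e-06 m²
R₂ = (2.81×10^-8)(44.9)/(8.762e-06) = 0.144 Ω
R = R₁ + R₂ = 1.25 Ω

1.25 Ω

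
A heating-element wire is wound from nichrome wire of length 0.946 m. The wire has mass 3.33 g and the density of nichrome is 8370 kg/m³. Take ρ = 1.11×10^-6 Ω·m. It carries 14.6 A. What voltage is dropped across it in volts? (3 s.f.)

36.5 V

A = m/(density·L) = 0.00333/(8370×0.946) = 4.2056e-07 m²
R = ρL/A = (1.11×10^-6)(0.946)/(4.2056e-07) = 2.497 Ω
V = IR = 14.6 × 2.497 = 36.5 V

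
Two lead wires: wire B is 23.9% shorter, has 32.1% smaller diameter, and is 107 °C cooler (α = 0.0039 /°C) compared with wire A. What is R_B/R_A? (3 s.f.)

0.962

R ∝ ρL/d² with ρ ∝ (1+αΔT), so R_B/R_A = (1 − 23.9/100) × (1 − 32.1/100)⁻² × (1 − 0.0039×107)
= 0.761 × 2.169 × 0.5827 = 0.962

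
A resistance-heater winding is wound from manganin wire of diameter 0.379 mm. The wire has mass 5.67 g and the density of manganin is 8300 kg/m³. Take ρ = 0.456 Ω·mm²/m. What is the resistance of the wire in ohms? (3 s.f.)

24.5 Ω

ρ = 0.456 Ω·mm²/m = 4.56×10^-7 Ω·m
A = π(d/2)² = π(1.8950e-04 m)² = 1.1282e-07 m²
L = m/(density·A) = 0.00567/(8300×1.1282e-07) = 6.055 m
R = ρL/A = (4.56×10^-7)(6.055)/(1.1282e-07) = 24.5 Ω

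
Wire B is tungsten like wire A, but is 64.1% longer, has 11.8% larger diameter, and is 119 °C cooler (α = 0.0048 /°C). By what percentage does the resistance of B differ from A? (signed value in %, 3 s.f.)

R ∝ ρL/d² with ρ ∝ (1+αΔT), so R_B/R_A = (1 + 64.1/100) × (1 + 11.8/100)⁻² × (1 − 0.0048×119)
= 1.641 × 0.8001 × 0.4288 = 0.563
(R_B − R_A)/R_A = 0.563 − 1 = -43.7%

-43.7%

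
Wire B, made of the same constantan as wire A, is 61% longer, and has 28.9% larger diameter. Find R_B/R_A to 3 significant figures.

R ∝ L/d², so R_B/R_A = (1 + 61/100) × (1 + 28.9/100)⁻²
= 1.61 × 0.6019 = 0.969

0.969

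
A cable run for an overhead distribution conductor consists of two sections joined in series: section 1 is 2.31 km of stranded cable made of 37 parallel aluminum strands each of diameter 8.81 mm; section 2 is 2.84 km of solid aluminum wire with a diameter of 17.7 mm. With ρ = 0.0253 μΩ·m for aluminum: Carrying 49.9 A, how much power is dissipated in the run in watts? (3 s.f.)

792 W

ρ = 0.0253 μΩ·m = 2.53×10^-8 Ω·m
Section 1: A_strand = π(4.4050e-03)² = 6.096e-05 m²; R₁ = ρL/(N·A_s) = (2.53×10^-8)(2310)/(37×6.096e-05) = 0.02591 Ω
Section 2: A = π(d/2)² = π(8.8500e-03 m)² = 2.461e-04 m²
R₂ = (2.53×10^-8)(2840)/(2.461e-04) = 0.292 Ω
R = R₁ + R₂ = 0.3179 Ω
P = I²R = (49.9)² × 0.3179 = 792 W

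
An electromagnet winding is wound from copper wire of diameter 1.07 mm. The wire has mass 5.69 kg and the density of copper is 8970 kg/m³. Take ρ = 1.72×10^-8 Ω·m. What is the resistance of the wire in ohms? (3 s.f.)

A = π(d/2)² = π(5.3500e-04 m)² = 8.9920e-07 m²
L = m/(density·A) = 5.69/(8970×8.9920e-07) = 705.4 m
R = ρL/A = (1.72×10^-8)(705.4)/(8.9920e-07) = 13.5 Ω

13.5 Ω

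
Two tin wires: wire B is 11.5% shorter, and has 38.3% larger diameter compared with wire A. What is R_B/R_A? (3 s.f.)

R ∝ L/d², so R_B/R_A = (1 − 11.5/100) × (1 + 38.3/100)⁻²
= 0.885 × 0.5228 = 0.463

0.463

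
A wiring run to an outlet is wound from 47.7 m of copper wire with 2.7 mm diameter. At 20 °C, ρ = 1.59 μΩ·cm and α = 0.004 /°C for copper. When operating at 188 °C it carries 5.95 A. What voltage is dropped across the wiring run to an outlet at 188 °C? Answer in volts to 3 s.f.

1.32 V

ρ = 1.59 μΩ·cm = 1.59×10^-8 Ω·m
A = π(d/2)² = π(1.3500e-03 m)² = 5.726e-06 m²
R₍20₎ = ρL/A = (1.59×10^-8)(47.7)/(5.726e-06) = 0.1325 Ω
R₍188₎ = R₍20₎(1 + αΔT) = 0.1325 × (1 + 0.004×168) = 0.2215 Ω
V = IR = 5.95 × 0.2215 = 1.32 V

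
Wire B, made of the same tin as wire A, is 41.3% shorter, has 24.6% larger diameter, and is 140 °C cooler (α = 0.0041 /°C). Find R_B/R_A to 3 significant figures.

0.161

R ∝ ρL/d² with ρ ∝ (1+αΔT), so R_B/R_A = (1 − 41.3/100) × (1 + 24.6/100)⁻² × (1 − 0.0041×140)
= 0.587 × 0.6441 × 0.426 = 0.161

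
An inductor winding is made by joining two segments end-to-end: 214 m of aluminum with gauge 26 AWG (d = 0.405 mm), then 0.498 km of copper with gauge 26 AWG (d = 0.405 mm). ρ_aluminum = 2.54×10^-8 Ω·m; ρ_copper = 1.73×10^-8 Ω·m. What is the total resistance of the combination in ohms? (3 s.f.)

109 Ω

Segment 1: A = π(0.405/2 mm)² = π(2.0250e-04 m)² = 1.288e-07 m²
R₁ = ρL/A = (2.54×10^-8)(214)/(1.288e-07) = 42.19 Ω
R₂ = (1.73×10^-8)(498)/(1.288e-07) = 66.88 Ω
R = R₁ + R₂ = 109 Ω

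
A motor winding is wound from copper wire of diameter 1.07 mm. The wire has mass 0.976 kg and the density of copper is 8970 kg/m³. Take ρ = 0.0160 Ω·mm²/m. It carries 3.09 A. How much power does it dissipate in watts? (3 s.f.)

20.6 W

ρ = 0.0160 Ω·mm²/m = 1.60×10^-8 Ω·m
A = π(d/2)² = π(5.3500e-04 m)² = 8.9920e-07 m²
L = m/(density·A) = 0.976/(8970×8.9920e-07) = 121 m
R = ρL/A = (1.60×10^-8)(121)/(8.9920e-07) = 2.153 Ω
P = I²R = (3.09)² × 2.153 = 20.6 W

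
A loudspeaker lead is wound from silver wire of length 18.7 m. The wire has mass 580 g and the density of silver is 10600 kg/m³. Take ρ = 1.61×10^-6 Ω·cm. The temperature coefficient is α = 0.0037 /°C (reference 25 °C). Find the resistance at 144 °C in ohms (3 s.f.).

0.148 Ω

ρ = 1.61×10^-6 Ω·cm = 1.61×10^-8 Ω·m
A = m/(density·L) = 0.58/(10600×18.7) = 2.9260e-06 m²
R = ρL/A = (1.61×10^-8)(18.7)/(2.9260e-06) = 0.1029 Ω
R(144 °C) = 0.1029 × (1 + 0.0037×119) = 0.148 Ω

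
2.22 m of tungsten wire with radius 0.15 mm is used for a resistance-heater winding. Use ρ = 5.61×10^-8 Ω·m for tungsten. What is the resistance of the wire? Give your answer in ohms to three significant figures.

1.76 Ω

A = πr² = π(1.5000e-04 m)² = 7.069e-08 m²
R = ρL/A = (5.61×10^-8)(2.22 m)/(7.069e-08 m²) = 1.76 Ω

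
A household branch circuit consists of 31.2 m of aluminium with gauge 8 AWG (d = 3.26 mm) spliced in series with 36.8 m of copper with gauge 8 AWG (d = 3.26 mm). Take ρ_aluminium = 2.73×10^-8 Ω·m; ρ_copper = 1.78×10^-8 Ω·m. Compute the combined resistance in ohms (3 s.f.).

0.181 Ω

Segment 1: A = π(3.26/2 mm)² = π(1.6300e-03 m)² = 8.347e-06 m²
R₁ = ρL/A = (2.73×10^-8)(31.2)/(8.347e-06) = 0.102 Ω
R₂ = (1.78×10^-8)(36.8)/(8.347e-06) = 0.07848 Ω
R = R₁ + R₂ = 0.181 Ω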